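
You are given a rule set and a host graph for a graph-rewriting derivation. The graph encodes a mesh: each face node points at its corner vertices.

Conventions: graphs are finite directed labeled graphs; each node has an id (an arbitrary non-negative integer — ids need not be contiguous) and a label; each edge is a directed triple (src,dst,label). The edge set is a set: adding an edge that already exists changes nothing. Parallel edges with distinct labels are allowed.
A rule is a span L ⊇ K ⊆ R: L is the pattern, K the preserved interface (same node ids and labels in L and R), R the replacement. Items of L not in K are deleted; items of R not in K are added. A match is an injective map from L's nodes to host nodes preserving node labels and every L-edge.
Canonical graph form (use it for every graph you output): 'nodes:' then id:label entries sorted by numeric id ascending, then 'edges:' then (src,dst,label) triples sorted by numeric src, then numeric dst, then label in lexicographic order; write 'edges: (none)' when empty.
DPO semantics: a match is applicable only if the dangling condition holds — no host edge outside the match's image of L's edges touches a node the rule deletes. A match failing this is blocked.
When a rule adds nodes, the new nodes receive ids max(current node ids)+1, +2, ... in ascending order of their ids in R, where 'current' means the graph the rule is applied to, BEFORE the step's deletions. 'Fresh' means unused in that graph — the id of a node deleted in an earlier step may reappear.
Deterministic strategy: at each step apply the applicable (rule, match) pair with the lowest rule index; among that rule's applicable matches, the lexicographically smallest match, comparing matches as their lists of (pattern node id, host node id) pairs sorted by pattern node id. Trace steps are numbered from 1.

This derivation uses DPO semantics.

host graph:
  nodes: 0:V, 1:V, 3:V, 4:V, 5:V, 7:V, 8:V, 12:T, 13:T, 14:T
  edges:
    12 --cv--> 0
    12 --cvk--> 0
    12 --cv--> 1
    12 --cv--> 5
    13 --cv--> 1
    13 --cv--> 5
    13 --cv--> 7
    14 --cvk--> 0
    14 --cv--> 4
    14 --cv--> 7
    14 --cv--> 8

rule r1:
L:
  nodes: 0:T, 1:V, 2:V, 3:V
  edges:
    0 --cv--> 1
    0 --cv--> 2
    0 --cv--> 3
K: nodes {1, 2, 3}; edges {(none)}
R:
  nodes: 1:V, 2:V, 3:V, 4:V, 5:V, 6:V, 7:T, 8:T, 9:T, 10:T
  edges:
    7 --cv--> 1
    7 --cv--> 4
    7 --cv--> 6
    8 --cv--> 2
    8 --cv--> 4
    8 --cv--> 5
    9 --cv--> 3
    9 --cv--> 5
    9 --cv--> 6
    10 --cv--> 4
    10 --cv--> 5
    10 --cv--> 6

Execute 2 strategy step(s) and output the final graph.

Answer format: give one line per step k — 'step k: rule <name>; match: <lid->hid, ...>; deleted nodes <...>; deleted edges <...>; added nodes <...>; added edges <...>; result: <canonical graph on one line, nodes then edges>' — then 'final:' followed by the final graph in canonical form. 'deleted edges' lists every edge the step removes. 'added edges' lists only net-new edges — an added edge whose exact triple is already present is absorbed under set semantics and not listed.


step 1: rule r1; match: 0->13, 1->1, 2->5, 3->7; deleted nodes 13; deleted edges (13,1,cv); (13,5,cv); (13,7,cv); added nodes 15, 16, 17, 18, 19, 20, 21; added edges (18,1,cv); (18,15,cv); (18,17,cv); (19,5,cv); (19,15,cv); (19,16,cv); (20,7,cv); (20,16,cv); (20,17,cv); (21,15,cv); (21,16,cv); (21,17,cv); result: nodes: 0:V, 1:V, 3:V, 4:V, 5:V, 7:V, 8:V, 12:T, 14:T, 15:V, 16:V, 17:V, 18:T, 19:T, 20:T, 21:T edges: (12,0,cv); (12,0,cvk); (12,1,cv); (12,5,cv); (14,0,cvk); (14,4,cv); (14,7,cv); (14,8,cv); (18,1,cv); (18,15,cv); (18,17,cv); (19,5,cv); (19,15,cv); (19,16,cv); (20,7,cv); (20,16,cv); (20,17,cv); (21,15,cv); (21,16,cv); (21,17,cv)
step 2: rule r1; match: 0->18, 1->1, 2->15, 3->17; deleted nodes 18; deleted edges (18,1,cv); (18,15,cv); (18,17,cv); added nodes 22, 23, 24, 25, 26, 27, 28; added edges (25,1,cv); (25,22,cv); (25,24,cv); (26,15,cv); (26,22,cv); (26,23,cv); (27,17,cv); (27,23,cv); (27,24,cv); (28,22,cv); (28,23,cv); (28,24,cv); result: nodes: 0:V, 1:V, 3:V, 4:V, 5:V, 7:V, 8:V, 12:T, 14:T, 15:V, 16:V, 17:V, 19:T, 20:T, 21:T, 22:V, 23:V, 24:V, 25:T, 26:T, 27:T, 28:T edges: (12,0,cv); (12,0,cvk); (12,1,cv); (12,5,cv); (14,0,cvk); (14,4,cv); (14,7,cv); (14,8,cv); (19,5,cv); (19,15,cv); (19,16,cv); (20,7,cv); (20,16,cv); (20,17,cv); (21,15,cv); (21,16,cv); (21,17,cv); (25,1,cv); (25,22,cv); (25,24,cv); (26,15,cv); (26,22,cv); (26,23,cv); (27,17,cv); (27,23,cv); (27,24,cv); (28,22,cv); (28,23,cv); (28,24,cv)
final:
nodes: 0:V, 1:V, 3:V, 4:V, 5:V, 7:V, 8:V, 12:T, 14:T, 15:V, 16:V, 17:V, 19:T, 20:T, 21:T, 22:V, 23:V, 24:V, 25:T, 26:T, 27:T, 28:T
edges: (12,0,cv); (12,0,cvk); (12,1,cv); (12,5,cv); (14,0,cvk); (14,4,cv); (14,7,cv); (14,8,cv); (19,5,cv); (19,15,cv); (19,16,cv); (20,7,cv); (20,16,cv); (20,17,cv); (21,15,cv); (21,16,cv); (21,17,cv); (25,1,cv); (25,22,cv); (25,24,cv); (26,15,cv); (26,22,cv); (26,23,cv); (27,17,cv); (27,23,cv); (27,24,cv); (28,22,cv); (28,23,cv); (28,24,cv)


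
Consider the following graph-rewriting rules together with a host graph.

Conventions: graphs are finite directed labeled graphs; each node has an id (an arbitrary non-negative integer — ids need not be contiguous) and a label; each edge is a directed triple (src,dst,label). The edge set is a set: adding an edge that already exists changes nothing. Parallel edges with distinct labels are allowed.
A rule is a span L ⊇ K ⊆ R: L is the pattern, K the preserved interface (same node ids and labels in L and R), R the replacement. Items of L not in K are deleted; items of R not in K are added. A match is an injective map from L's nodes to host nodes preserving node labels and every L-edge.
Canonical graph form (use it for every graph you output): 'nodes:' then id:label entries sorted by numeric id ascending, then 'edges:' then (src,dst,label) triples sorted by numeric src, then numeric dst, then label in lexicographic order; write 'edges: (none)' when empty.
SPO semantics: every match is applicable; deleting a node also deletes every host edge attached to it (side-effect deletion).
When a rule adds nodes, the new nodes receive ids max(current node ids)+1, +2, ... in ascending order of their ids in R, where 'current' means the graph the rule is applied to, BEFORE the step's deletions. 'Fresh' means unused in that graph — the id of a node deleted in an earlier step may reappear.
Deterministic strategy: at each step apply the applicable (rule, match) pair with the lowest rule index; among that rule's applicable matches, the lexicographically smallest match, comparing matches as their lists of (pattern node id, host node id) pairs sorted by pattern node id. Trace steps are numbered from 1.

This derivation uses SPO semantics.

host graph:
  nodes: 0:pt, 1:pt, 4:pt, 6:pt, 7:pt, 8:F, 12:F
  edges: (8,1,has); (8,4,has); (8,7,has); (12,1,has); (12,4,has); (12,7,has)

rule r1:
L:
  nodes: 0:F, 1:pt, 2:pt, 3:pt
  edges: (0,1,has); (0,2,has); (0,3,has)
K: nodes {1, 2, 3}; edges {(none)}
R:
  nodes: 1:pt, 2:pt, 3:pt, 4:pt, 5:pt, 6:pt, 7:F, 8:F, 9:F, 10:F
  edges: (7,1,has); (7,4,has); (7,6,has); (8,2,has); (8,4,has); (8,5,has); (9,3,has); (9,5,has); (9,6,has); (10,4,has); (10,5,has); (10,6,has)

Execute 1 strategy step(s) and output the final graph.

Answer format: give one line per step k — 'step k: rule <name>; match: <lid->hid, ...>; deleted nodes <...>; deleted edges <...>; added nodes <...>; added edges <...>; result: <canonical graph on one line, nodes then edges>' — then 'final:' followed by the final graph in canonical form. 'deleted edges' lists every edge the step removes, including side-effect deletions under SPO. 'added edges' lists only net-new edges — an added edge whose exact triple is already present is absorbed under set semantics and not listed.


step 1: rule r1; match: 0->8, 1->1, 2->4, 3->7; deleted nodes 8; deleted edges (8,1,has); (8,4,has); (8,7,has); added nodes 13, 14, 15, 16, 17, 18, 19; added edges (16,1,has); (16,13,has); (16,15,has); (17,4,has); (17,13,has); (17,14,has); (18,7,has); (18,14,has); (18,15,has); (19,13,has); (19,14,has); (19,15,has); result: nodes: 0:pt, 1:pt, 4:pt, 6:pt, 7:pt, 12:F, 13:pt, 14:pt, 15:pt, 16:F, 17:F, 18:F, 19:F edges: (12,1,has); (12,4,has); (12,7,has); (16,1,has); (16,13,has); (16,15,has); (17,4,has); (17,13,has); (17,14,has); (18,7,has); (18,14,has); (18,15,has); (19,13,has); (19,14,has); (19,15,has)
final:
nodes: 0:pt, 1:pt, 4:pt, 6:pt, 7:pt, 12:F, 13:pt, 14:pt, 15:pt, 16:F, 17:F, 18:F, 19:F
edges: (12,1,has); (12,4,has); (12,7,has); (16,1,has); (16,13,has); (16,15,has); (17,4,has); (17,13,has); (17,14,has); (18,7,has); (18,14,has); (18,15,has); (19,13,has); (19,14,has); (19,15,has)


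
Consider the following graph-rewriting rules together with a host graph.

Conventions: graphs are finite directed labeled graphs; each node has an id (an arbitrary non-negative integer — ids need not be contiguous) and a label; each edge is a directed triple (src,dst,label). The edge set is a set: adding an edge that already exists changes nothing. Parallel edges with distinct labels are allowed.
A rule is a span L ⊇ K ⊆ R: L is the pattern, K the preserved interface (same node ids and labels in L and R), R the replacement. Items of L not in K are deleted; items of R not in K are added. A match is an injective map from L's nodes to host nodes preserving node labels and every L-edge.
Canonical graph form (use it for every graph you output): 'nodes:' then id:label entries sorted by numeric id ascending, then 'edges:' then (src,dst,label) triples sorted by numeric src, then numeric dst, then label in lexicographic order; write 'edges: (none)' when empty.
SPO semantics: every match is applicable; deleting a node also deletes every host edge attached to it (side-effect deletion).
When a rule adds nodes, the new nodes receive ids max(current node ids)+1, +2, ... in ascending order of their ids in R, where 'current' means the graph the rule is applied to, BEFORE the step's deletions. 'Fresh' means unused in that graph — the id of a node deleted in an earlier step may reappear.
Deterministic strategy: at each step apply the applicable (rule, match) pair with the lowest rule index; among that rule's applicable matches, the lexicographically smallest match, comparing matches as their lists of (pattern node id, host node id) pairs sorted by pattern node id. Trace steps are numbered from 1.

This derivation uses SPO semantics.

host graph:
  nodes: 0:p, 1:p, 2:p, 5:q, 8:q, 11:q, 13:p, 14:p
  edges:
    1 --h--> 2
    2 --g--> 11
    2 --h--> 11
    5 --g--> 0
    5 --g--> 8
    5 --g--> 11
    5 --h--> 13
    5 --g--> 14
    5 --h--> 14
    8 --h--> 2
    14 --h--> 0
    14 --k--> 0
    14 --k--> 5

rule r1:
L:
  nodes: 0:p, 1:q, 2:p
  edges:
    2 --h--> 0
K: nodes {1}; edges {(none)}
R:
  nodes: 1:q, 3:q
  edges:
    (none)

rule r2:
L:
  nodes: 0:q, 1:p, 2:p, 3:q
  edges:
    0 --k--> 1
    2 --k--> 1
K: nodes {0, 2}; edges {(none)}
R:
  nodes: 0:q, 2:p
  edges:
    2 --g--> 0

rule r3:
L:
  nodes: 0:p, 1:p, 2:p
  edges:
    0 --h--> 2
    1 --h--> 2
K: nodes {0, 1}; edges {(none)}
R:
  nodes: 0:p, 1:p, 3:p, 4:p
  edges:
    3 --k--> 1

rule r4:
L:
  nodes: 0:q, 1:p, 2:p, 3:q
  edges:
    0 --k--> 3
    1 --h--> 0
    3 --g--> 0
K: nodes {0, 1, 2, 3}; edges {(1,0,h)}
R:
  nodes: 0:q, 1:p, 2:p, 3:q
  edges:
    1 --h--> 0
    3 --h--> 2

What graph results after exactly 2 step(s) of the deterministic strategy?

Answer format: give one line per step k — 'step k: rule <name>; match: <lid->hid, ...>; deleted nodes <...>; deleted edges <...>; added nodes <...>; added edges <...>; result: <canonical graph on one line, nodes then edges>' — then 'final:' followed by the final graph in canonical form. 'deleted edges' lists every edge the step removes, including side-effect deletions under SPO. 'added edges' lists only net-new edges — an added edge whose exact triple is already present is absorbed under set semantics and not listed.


step 1: rule r1; match: 0->0, 1->5, 2->14; deleted nodes 0, 14; deleted edges (5,0,g); (5,14,g); (5,14,h); (14,0,h); (14,0,k); (14,5,k); added nodes 15; added edges (none); result: nodes: 1:p, 2:p, 5:q, 8:q, 11:q, 13:p, 15:q edges: (1,2,h); (2,11,g); (2,11,h); (5,8,g); (5,11,g); (5,13,h); (8,2,h)
step 2: rule r1; match: 0->2, 1->5, 2->1; deleted nodes 1, 2; deleted edges (1,2,h); (2,11,g); (2,11,h); (8,2,h); added nodes 16; added edges (none); result: nodes: 5:q, 8:q, 11:q, 13:p, 15:q, 16:q edges: (5,8,g); (5,11,g); (5,13,h)
final:
nodes: 5:q, 8:q, 11:q, 13:p, 15:q, 16:q
edges: (5,8,g); (5,11,g); (5,13,h)


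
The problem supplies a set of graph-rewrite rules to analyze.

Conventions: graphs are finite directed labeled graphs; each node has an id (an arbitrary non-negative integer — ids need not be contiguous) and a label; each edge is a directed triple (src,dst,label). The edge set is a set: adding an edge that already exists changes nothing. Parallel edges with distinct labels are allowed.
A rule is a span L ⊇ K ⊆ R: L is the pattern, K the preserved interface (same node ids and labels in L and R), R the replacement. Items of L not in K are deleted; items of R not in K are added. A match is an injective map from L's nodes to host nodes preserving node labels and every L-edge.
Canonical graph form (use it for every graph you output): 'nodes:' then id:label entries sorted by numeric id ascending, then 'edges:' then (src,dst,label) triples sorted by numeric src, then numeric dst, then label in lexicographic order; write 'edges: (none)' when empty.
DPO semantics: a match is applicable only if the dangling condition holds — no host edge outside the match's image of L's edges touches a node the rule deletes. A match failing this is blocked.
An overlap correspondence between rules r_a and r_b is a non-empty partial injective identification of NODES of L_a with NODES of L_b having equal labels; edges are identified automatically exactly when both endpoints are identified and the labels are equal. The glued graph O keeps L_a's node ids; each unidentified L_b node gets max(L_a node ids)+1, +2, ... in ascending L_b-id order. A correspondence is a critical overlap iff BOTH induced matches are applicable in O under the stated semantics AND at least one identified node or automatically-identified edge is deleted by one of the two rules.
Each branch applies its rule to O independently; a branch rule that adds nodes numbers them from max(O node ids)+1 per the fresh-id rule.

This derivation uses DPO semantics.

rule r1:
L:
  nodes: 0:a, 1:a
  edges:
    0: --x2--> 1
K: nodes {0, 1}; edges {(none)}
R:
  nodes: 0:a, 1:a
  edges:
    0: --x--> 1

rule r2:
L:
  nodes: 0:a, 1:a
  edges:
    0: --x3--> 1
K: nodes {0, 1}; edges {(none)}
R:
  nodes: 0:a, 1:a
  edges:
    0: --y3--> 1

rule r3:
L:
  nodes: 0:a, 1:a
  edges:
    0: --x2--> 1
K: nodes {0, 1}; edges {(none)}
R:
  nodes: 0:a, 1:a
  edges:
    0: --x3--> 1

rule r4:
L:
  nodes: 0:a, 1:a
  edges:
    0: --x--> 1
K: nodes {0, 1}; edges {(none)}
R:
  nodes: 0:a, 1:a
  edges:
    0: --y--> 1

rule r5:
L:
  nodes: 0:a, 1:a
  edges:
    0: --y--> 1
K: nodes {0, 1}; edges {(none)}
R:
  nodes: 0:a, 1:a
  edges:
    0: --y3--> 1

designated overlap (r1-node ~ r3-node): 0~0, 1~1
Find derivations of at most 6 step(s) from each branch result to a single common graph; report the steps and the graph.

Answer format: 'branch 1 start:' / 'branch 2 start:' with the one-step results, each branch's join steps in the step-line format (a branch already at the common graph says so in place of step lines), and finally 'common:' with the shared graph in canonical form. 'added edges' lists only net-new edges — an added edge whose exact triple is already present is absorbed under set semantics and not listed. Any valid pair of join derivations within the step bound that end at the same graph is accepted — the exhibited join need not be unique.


branch 1 start:
nodes: 0:a, 1:a
edges: (0,1,x)
branch 2 start:
nodes: 0:a, 1:a
edges: (0,1,x3)
branch 1 step 1: rule r4; match: 0->0, 1->1; deleted nodes (none); deleted edges (0,1,x); added nodes (none); added edges (0,1,y); result: nodes: 0:a, 1:a edges: (0,1,y)
branch 1 step 2: rule r5; match: 0->0, 1->1; deleted nodes (none); deleted edges (0,1,y); added nodes (none); added edges (0,1,y3); result: nodes: 0:a, 1:a edges: (0,1,y3)
branch 2 step 1: rule r2; match: 0->0, 1->1; deleted nodes (none); deleted edges (0,1,x3); added nodes (none); added edges (0,1,y3); result: nodes: 0:a, 1:a edges: (0,1,y3)
common:
nodes: 0:a, 1:a
edges: (0,1,y3)


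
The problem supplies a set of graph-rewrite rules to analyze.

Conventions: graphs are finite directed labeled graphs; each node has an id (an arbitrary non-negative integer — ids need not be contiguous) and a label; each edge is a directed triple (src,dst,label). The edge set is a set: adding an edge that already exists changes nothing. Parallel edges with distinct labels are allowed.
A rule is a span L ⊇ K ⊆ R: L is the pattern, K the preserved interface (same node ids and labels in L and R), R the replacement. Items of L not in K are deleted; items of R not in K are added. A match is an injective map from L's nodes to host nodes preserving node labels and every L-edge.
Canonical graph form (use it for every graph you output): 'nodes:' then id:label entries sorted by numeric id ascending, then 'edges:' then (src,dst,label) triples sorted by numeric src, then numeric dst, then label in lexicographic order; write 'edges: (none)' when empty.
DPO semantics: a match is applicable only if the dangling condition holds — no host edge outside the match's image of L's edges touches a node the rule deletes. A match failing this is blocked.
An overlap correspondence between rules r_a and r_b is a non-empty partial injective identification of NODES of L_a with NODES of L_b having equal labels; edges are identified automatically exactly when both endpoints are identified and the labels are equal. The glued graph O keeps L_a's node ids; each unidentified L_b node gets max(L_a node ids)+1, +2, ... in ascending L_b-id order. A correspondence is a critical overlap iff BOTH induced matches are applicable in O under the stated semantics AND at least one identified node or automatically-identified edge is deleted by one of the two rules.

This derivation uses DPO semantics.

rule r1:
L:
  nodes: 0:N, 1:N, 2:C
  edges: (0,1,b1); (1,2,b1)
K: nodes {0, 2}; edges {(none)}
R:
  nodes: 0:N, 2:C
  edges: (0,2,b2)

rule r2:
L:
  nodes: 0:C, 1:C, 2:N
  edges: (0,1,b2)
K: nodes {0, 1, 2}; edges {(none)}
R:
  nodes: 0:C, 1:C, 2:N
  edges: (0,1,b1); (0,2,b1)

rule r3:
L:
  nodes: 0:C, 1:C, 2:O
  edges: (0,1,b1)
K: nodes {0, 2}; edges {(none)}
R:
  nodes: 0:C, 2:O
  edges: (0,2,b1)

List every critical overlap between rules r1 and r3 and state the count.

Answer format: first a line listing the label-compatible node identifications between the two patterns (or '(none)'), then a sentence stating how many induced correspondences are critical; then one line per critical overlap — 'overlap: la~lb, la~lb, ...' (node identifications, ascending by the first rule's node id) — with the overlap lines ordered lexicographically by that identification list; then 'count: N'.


label-compatible node identifications between L(r1) and L(r3): 2~0, 2~1
0 of the induced correspondences are critical overlaps of r1 and r3.
count: 0


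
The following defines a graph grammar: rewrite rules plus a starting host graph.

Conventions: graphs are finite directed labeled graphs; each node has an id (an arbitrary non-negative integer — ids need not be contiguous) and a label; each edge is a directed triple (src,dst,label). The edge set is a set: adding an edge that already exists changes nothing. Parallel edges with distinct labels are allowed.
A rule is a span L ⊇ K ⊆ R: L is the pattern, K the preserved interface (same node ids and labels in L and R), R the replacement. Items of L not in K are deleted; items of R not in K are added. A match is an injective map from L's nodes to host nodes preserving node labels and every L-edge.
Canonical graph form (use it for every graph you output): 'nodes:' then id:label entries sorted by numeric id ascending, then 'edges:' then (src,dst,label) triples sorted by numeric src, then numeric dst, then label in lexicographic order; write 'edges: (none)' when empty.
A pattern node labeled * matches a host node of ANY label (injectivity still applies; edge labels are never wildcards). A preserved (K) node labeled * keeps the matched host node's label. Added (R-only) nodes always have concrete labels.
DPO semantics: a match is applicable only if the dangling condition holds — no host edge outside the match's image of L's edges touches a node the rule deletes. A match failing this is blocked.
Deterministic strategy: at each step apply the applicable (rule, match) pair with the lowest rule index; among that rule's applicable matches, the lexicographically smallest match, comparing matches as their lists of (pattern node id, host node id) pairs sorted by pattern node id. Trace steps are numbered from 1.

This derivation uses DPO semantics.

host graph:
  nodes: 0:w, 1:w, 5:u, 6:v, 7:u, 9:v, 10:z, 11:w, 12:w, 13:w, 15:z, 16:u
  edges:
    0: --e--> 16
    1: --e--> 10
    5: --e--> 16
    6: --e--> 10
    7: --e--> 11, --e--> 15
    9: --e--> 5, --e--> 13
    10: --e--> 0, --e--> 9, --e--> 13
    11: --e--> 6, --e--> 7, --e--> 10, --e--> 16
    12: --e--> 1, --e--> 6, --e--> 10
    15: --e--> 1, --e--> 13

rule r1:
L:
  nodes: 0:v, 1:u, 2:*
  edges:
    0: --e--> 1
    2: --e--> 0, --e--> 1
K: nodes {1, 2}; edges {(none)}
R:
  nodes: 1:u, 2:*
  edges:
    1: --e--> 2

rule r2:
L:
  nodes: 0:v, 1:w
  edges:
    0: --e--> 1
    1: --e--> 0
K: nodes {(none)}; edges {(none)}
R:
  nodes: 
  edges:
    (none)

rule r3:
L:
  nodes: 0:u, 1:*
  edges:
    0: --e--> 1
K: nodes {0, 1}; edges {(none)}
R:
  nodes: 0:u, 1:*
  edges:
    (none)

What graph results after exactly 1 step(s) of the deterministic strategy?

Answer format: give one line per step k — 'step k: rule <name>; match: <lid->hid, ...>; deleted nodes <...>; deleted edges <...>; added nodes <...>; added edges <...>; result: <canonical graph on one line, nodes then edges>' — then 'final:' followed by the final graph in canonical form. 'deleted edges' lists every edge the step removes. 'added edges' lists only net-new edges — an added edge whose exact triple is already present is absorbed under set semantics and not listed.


step 1: rule r3; match: 0->5, 1->16; deleted nodes (none); deleted edges (5,16,e); added nodes (none); added edges (none); result: nodes: 0:w, 1:w, 5:u, 6:v, 7:u, 9:v, 10:z, 11:w, 12:w, 13:w, 15:z, 16:u edges: (0,16,e); (1,10,e); (6,10,e); (7,11,e); (7,15,e); (9,5,e); (9,13,e); (10,0,e); (10,9,e); (10,13,e); (11,6,e); (11,7,e); (11,10,e); (11,16,e); (12,1,e); (12,6,e); (12,10,e); (15,1,e); (15,13,e)
final:
nodes: 0:w, 1:w, 5:u, 6:v, 7:u, 9:v, 10:z, 11:w, 12:w, 13:w, 15:z, 16:u
edges: (0,16,e); (1,10,e); (6,10,e); (7,11,e); (7,15,e); (9,5,e); (9,13,e); (10,0,e); (10,9,e); (10,13,e); (11,6,e); (11,7,e); (11,10,e); (11,16,e); (12,1,e); (12,6,e); (12,10,e); (15,1,e); (15,13,e)


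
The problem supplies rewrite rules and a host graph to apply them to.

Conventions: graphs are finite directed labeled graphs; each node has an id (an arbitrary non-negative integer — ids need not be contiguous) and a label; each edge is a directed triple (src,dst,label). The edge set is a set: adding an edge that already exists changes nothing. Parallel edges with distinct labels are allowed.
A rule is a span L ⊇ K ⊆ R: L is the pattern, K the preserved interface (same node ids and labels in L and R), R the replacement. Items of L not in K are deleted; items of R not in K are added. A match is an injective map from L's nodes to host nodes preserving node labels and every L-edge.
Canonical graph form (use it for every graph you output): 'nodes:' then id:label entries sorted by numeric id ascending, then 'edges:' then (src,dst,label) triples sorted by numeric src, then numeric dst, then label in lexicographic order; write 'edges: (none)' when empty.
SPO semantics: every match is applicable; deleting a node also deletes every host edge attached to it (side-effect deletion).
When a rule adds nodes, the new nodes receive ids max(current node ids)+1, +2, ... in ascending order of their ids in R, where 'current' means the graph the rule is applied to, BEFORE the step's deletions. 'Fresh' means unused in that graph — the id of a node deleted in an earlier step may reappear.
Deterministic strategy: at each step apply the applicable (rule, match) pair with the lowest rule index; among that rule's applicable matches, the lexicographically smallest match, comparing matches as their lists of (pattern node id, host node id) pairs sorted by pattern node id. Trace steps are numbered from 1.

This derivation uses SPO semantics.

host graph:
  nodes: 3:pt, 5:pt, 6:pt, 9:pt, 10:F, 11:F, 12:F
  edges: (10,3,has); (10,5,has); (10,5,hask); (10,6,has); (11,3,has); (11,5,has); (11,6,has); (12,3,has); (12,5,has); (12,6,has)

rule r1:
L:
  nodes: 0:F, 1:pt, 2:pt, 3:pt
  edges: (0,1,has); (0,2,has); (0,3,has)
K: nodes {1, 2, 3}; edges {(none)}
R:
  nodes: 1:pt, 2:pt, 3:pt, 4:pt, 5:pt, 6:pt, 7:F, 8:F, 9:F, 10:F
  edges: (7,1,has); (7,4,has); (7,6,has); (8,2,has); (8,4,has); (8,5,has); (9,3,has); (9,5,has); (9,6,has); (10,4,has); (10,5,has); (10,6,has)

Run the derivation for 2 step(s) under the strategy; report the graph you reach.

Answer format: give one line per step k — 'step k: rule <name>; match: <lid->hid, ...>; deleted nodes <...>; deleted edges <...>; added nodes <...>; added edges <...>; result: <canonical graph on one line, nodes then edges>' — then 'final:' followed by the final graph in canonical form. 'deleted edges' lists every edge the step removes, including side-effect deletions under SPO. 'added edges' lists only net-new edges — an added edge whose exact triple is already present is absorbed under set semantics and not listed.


step 1: rule r1; match: 0->10, 1->3, 2->5, 3->6; deleted nodes 10; deleted edges (10,3,has); (10,5,has); (10,5,hask); (10,6,has); added nodes 13, 14, 15, 16, 17, 18, 19; added edges (16,3,has); (16,13,has); (16,15,has); (17,5,has); (17,13,has); (17,14,has); (18,6,has); (18,14,has); (18,15,has); (19,13,has); (19,14,has); (19,15,has); result: nodes: 3:pt, 5:pt, 6:pt, 9:pt, 11:F, 12:F, 13:pt, 14:pt, 15:pt, 16:F, 17:F, 18:F, 19:F edges: (11,3,has); (11,5,has); (11,6,has); (12,3,has); (12,5,has); (12,6,has); (16,3,has); (16,13,has); (16,15,has); (17,5,has); (17,13,has); (17,14,has); (18,6,has); (18,14,has); (18,15,has); (19,13,has); (19,14,has); (19,15,has)
step 2: rule r1; match: 0->11, 1->3, 2->5, 3->6; deleted nodes 11; deleted edges (11,3,has); (11,5,has); (11,6,has); added nodes 20, 21, 22, 23, 24, 25, 26; added edges (23,3,has); (23,20,has); (23,22,has); (24,5,has); (24,20,has); (24,21,has); (25,6,has); (25,21,has); (25,22,has); (26,20,has); (26,21,has); (26,22,has); result: nodes: 3:pt, 5:pt, 6:pt, 9:pt, 12:F, 13:pt, 14:pt, 15:pt, 16:F, 17:F, 18:F, 19:F, 20:pt, 21:pt, 22:pt, 23:F, 24:F, 25:F, 26:F edges: (12,3,has); (12,5,has); (12,6,has); (16,3,has); (16,13,has); (16,15,has); (17,5,has); (17,13,has); (17,14,has); (18,6,has); (18,14,has); (18,15,has); (19,13,has); (19,14,has); (19,15,has); (23,3,has); (23,20,has); (23,22,has); (24,5,has); (24,20,has); (24,21,has); (25,6,has); (25,21,has); (25,22,has); (26,20,has); (26,21,has); (26,22,has)
final:
nodes: 3:pt, 5:pt, 6:pt, 9:pt, 12:F, 13:pt, 14:pt, 15:pt, 16:F, 17:F, 18:F, 19:F, 20:pt, 21:pt, 22:pt, 23:F, 24:F, 25:F, 26:F
edges: (12,3,has); (12,5,has); (12,6,has); (16,3,has); (16,13,has); (16,15,has); (17,5,has); (17,13,has); (17,14,has); (18,6,has); (18,14,has); (18,15,has); (19,13,has); (19,14,has); (19,15,has); (23,3,has); (23,20,has); (23,22,has); (24,5,has); (24,20,has); (24,21,has); (25,6,has); (25,21,has); (25,22,has); (26,20,has); (26,21,has); (26,22,has)


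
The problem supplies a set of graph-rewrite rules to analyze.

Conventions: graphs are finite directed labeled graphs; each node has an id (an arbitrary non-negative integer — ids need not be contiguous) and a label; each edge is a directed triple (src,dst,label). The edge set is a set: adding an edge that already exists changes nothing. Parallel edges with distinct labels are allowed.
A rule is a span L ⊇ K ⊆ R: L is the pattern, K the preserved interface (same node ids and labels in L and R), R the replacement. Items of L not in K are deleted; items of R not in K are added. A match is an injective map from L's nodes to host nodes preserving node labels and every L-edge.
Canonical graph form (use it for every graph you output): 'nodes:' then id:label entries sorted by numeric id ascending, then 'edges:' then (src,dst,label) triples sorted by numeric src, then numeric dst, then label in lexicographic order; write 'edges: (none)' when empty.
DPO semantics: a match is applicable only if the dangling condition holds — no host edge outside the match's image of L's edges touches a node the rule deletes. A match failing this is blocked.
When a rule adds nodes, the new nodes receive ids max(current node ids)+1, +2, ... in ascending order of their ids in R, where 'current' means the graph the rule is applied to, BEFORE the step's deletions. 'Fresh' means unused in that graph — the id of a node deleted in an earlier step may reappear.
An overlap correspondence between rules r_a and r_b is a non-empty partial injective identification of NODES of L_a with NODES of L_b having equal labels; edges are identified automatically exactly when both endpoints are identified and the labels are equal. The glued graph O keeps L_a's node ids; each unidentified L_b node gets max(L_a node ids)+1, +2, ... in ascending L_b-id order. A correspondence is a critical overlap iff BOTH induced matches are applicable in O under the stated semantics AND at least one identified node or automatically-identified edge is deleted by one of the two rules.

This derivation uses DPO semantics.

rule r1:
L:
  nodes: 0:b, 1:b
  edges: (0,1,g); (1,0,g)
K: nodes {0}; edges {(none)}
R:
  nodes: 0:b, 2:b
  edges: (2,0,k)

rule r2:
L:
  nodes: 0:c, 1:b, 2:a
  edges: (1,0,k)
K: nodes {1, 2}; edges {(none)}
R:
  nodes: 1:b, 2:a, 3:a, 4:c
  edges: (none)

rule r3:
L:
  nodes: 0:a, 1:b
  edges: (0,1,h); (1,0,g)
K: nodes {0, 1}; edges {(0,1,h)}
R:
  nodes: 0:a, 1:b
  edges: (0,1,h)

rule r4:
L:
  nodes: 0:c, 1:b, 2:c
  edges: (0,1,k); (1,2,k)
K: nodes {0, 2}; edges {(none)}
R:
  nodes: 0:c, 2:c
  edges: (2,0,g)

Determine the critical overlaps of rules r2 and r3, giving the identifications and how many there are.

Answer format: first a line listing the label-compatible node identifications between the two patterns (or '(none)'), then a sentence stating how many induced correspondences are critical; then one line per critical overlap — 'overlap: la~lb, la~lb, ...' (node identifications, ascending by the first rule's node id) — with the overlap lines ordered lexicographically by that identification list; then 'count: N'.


label-compatible node identifications between L(r2) and L(r3): 1~1, 2~0
0 of the induced correspondences are critical overlaps of r2 and r3.
count: 0


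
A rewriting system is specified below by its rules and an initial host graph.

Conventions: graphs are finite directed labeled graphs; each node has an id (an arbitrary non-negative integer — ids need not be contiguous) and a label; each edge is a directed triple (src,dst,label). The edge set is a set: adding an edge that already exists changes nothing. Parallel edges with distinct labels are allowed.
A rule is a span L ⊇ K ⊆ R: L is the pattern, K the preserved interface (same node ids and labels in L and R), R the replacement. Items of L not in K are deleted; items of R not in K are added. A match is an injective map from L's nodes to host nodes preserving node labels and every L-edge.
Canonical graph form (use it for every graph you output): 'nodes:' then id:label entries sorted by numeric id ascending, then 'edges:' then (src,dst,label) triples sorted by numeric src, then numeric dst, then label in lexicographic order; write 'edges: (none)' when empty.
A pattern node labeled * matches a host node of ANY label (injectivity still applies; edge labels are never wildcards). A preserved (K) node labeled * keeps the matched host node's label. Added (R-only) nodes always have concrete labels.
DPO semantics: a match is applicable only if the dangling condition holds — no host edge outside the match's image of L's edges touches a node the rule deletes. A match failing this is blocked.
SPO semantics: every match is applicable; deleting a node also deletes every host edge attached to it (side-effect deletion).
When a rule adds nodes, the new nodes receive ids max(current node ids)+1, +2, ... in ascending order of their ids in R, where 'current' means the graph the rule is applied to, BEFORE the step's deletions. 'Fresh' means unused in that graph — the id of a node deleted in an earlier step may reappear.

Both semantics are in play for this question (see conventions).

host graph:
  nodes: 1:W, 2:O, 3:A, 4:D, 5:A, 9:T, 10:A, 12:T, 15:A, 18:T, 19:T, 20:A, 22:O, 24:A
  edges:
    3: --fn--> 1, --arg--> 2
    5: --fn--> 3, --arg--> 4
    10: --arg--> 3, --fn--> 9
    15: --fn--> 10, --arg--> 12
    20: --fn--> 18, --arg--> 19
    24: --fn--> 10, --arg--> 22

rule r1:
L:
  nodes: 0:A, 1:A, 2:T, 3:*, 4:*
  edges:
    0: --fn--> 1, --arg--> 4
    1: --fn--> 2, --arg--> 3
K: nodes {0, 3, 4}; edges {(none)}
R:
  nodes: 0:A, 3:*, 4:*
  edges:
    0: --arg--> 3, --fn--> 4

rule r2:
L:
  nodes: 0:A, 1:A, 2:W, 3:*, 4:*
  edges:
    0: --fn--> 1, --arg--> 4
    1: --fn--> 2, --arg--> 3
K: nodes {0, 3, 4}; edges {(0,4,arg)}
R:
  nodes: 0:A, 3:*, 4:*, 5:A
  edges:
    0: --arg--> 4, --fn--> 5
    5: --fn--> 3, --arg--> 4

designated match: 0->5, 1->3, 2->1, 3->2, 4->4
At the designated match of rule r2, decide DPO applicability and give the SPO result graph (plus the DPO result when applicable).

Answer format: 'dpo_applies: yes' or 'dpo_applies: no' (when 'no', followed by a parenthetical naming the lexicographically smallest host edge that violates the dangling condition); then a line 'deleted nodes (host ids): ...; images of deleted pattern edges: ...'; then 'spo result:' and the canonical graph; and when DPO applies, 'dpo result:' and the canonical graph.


dpo_applies: no
(the rule deletes node 3, which keeps host edge (10,3,arg) outside the match image — the dangling condition fails, DPO blocks; SPO proceeds and side-deletes such edges)
deleted nodes (host ids): 1, 3; images of deleted pattern edges: (3,1,fn); (3,2,arg); (5,3,fn)
spo result:
nodes: 2:O, 4:D, 5:A, 9:T, 10:A, 12:T, 15:A, 18:T, 19:T, 20:A, 22:O, 24:A, 25:A
edges: (5,4,arg); (5,25,fn); (10,9,fn); (15,10,fn); (15,12,arg); (20,18,fn); (20,19,arg); (24,10,fn); (24,22,arg); (25,2,fn); (25,4,arg)


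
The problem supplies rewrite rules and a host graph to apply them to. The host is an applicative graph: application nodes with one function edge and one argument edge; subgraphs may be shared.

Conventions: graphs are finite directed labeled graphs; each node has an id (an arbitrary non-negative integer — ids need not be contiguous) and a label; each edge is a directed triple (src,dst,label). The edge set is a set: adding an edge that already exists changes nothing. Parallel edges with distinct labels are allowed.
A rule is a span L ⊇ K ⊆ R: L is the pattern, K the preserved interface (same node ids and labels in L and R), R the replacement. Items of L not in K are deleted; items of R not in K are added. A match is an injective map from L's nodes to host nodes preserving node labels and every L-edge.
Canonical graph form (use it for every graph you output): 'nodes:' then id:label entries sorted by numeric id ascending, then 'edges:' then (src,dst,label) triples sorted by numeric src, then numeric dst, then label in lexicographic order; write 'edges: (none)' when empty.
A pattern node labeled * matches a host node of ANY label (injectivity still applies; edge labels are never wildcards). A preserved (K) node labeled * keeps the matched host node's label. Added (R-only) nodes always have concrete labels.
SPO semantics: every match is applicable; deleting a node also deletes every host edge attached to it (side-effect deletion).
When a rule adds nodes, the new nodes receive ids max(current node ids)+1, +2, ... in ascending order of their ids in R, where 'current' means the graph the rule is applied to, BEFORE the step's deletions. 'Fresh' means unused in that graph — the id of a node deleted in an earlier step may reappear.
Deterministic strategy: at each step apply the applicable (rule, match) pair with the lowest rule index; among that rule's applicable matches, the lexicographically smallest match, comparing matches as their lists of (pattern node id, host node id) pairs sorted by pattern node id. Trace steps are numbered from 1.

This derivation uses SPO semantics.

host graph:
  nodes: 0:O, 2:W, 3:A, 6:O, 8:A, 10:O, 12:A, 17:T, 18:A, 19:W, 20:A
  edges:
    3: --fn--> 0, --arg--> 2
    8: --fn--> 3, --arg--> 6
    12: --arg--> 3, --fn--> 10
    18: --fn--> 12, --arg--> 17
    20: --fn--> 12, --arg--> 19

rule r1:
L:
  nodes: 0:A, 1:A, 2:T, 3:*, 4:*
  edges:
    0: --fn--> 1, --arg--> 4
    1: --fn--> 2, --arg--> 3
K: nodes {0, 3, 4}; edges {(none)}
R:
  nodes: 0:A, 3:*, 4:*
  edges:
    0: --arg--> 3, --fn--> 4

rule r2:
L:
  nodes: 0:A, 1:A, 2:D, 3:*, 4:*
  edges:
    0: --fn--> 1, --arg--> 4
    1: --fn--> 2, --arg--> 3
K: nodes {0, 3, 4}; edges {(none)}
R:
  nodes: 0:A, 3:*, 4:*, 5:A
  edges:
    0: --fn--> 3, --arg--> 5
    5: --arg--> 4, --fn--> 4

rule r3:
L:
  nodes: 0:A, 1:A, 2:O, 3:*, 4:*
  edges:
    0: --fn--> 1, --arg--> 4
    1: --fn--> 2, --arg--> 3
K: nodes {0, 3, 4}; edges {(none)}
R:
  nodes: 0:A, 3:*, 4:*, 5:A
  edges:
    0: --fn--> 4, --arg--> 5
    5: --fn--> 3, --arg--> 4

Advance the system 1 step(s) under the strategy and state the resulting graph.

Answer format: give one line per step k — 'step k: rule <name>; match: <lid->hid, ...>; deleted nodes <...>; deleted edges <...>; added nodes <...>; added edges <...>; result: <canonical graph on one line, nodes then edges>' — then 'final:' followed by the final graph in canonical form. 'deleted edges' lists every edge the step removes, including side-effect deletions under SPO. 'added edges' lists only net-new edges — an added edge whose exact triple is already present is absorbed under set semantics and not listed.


step 1: rule r3; match: 0->8, 1->3, 2->0, 3->2, 4->6; deleted nodes 0, 3; deleted edges (3,0,fn); (3,2,arg); (8,3,fn); (8,6,arg); (12,3,arg); added nodes 21; added edges (8,6,fn); (8,21,arg); (21,2,fn); (21,6,arg); result: nodes: 2:W, 6:O, 8:A, 10:O, 12:A, 17:T, 18:A, 19:W, 20:A, 21:A edges: (8,6,fn); (8,21,arg); (12,10,fn); (18,12,fn); (18,17,arg); (20,12,fn); (20,19,arg); (21,2,fn); (21,6,arg)
final:
nodes: 2:W, 6:O, 8:A, 10:O, 12:A, 17:T, 18:A, 19:W, 20:A, 21:A
edges: (8,6,fn); (8,21,arg); (12,10,fn); (18,12,fn); (18,17,arg); (20,12,fn); (20,19,arg); (21,2,fn); (21,6,arg)


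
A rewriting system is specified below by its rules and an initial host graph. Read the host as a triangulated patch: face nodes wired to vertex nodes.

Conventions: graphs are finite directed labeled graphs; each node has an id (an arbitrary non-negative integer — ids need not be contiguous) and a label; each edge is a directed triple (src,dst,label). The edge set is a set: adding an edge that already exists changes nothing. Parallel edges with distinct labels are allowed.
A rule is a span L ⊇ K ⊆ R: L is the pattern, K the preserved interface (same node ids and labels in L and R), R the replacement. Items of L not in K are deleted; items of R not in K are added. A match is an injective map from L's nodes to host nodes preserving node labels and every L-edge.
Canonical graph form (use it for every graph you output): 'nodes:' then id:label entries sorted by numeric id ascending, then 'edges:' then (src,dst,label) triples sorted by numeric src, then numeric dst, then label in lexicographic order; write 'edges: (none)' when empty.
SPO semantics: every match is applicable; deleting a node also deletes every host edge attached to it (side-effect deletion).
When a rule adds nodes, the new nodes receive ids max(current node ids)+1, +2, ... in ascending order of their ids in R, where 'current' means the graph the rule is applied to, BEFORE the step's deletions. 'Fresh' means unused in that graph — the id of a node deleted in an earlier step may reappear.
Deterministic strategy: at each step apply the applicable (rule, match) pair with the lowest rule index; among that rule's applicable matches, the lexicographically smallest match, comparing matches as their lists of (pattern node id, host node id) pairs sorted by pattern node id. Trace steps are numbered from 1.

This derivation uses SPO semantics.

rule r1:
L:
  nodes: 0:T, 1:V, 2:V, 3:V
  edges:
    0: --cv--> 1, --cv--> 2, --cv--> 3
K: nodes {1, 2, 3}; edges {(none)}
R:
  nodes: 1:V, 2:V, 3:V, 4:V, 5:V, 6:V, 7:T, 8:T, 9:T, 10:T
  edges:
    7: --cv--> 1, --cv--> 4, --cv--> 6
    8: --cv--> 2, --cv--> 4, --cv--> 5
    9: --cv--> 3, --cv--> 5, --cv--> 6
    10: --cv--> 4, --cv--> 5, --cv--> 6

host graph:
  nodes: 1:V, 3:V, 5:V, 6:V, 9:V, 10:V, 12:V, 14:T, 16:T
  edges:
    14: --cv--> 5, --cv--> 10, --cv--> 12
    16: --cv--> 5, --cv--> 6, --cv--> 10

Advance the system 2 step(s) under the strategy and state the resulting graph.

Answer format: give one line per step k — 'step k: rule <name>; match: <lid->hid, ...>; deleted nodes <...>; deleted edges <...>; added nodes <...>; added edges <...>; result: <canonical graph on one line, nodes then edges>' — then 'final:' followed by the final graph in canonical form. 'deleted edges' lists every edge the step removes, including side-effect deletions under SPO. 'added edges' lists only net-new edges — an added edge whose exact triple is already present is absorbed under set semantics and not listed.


step 1: rule r1; match: 0->14, 1->5, 2->10, 3->12; deleted nodes 14; deleted edges (14,5,cv); (14,10,cv); (14,12,cv); added nodes 17, 18, 19, 20, 21, 22, 23; added edges (20,5,cv); (20,17,cv); (20,19,cv); (21,10,cv); (21,17,cv); (21,18,cv); (22,12,cv); (22,18,cv); (22,19,cv); (23,17,cv); (23,18,cv); (23,19,cv); result: nodes: 1:V, 3:V, 5:V, 6:V, 9:V, 10:V, 12:V, 16:T, 17:V, 18:V, 19:V, 20:T, 21:T, 22:T, 23:T edges: (16,5,cv); (16,6,cv); (16,10,cv); (20,5,cv); (20,17,cv); (20,19,cv); (21,10,cv); (21,17,cv); (21,18,cv); (22,12,cv); (22,18,cv); (22,19,cv); (23,17,cv); (23,18,cv); (23,19,cv)
step 2: rule r1; match: 0->16, 1->5, 2->6, 3->10; deleted nodes 16; deleted edges (16,5,cv); (16,6,cv); (16,10,cv); added nodes 24, 25, 26, 27, 28, 29, 30; added edges (27,5,cv); (27,24,cv); (27,26,cv); (28,6,cv); (28,24,cv); (28,25,cv); (29,10,cv); (29,25,cv); (29,26,cv); (30,24,cv); (30,25,cv); (30,26,cv); result: nodes: 1:V, 3:V, 5:V, 6:V, 9:V, 10:V, 12:V, 17:V, 18:V, 19:V, 20:T, 21:T, 22:T, 23:T, 24:V, 25:V, 26:V, 27:T, 28:T, 29:T, 30:T edges: (20,5,cv); (20,17,cv); (20,19,cv); (21,10,cv); (21,17,cv); (21,18,cv); (22,12,cv); (22,18,cv); (22,19,cv); (23,17,cv); (23,18,cv); (23,19,cv); (27,5,cv); (27,24,cv); (27,26,cv); (28,6,cv); (28,24,cv); (28,25,cv); (29,10,cv); (29,25,cv); (29,26,cv); (30,24,cv); (30,25,cv); (30,26,cv)
final:
nodes: 1:V, 3:V, 5:V, 6:V, 9:V, 10:V, 12:V, 17:V, 18:V, 19:V, 20:T, 21:T, 22:T, 23:T, 24:V, 25:V, 26:V, 27:T, 28:T, 29:T, 30:T
edges: (20,5,cv); (20,17,cv); (20,19,cv); (21,10,cv); (21,17,cv); (21,18,cv); (22,12,cv); (22,18,cv); (22,19,cv); (23,17,cv); (23,18,cv); (23,19,cv); (27,5,cv); (27,24,cv); (27,26,cv); (28,6,cv); (28,24,cv); (28,25,cv); (29,10,cv); (29,25,cv); (29,26,cv); (30,24,cv); (30,25,cv); (30,26,cv)
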